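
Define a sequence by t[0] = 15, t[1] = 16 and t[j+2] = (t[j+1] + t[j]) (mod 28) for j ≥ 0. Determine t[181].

20

Listing terms: t[0] = 15; t[1] = 16; t[2] = 3; t[3] = 19; t[4] = 22; t[5] = 13; t[6] = 7; t[7] = 20; t[8] = 27; t[9] = 19; t[10] = 18; t[11] = 9; t[12] = 27; t[13] = 8; t[14] = 7; t[15] = 15; t[16] = 22; t[17] = 9; t[18] = 3; t[19] = 12; t[20] = 15; t[21] = 27; t[22] = 14; t[23] = 13; t[24] = 27; t[25] = 12; t[26] = 11; t[27] = 23; t[28] = 6; t[29] = 1; t[30] = 7; t[31] = 8; t[32] = 15; t[33] = 23; t[34] = 10; t[35] = 5; t[36] = 15; t[37] = 20; t[38] = 7; t[39] = 27; t[40] = 6; t[41] = 5; t[42] = 11; t[43] = 16; t[44] = 27; t[45] = 15; t[46] = 14; t[47] = 1; t[48] = 15; t[49] = 16.
The sequence repeats with period 48.
So t[181] = t[0 + ((181-0) mod 48)] = t[37] = 20.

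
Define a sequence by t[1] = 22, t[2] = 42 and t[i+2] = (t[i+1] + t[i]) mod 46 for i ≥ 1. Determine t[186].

t[1] = 22; t[2] = 42; t[3] = 18; t[4] = 14; t[5] = 32; t[6] = 0; t[7] = 32; t[8] = 32; t[9] = 18; t[10] = 4; t[11] = 22; t[12] = 26; t[13] = 2; t[14] = 28; t[15] = 30; t[16] = 12; t[17] = 42; t[18] = 8; t[19] = 4; t[20] = 12; t[21] = 16; t[22] = 28; t[23] = 44; t[24] = 26; t[25] = 24; t[26] = 4; t[27] = 28; t[28] = 32; t[29] = 14; t[30] = 0; t[31] = 14; t[32] = 14; t[33] = 28; t[34] = 42; t[35] = 24; t[36] = 20; t[37] = 44; t[38] = 18; t[39] = 16; t[40] = 34; t[41] = 4; t[42] = 38; t[43] = 42; t[44] = 34; t[45] = 30; t[46] = 18; t[47] = 2; t[48] = 20; t[49] = 22; t[50] = 42.
Since (t[49], t[50]) = (t[1], t[2]) = (22, 42) (two consecutive terms determine the rest), the sequence is periodic with period 48.
(186 - 1) mod 48 = 41, so t[186] = t[42] = 38.

38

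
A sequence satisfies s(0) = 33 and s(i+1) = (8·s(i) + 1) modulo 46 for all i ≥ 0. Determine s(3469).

s(0) = 33; s(1) = 35; s(2) = 5; s(3) = 41; s(4) = 7; s(5) = 11; s(6) = 43; s(7) = 23; s(8) = 1; s(9) = 9; s(10) = 27; s(11) = 33.
The sequence repeats with period 11.
(3469 - 0) mod 11 = 4, so s(3469) = s(4) = 7.

7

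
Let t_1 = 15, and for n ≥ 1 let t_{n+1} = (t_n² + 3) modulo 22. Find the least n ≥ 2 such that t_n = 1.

Computing terms: t_1 = 15; t_2 = 8; t_3 = 1; t_4 = 4; t_5 = 19; t_6 = 12; t_7 = 15.
Since t_7 = t_1 = 15, the sequence is periodic with period 6.
The value 1 first appears (with n ≥ 2) at t_3.

3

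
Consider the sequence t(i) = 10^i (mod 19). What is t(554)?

16

Listing terms: t(0) = 1,  t(1) = 10,  t(2) = 5,  t(3) = 12,  t(4) = 6,  t(5) = 3,  t(6) = 11,  t(7) = 15,  t(8) = 17,  t(9) = 18,  t(10) = 9,  t(11) = 14,  t(12) = 7,  t(13) = 13,  t(14) = 16,  t(15) = 8,  t(16) = 4,  t(17) = 2,  t(18) = 1.
Since t(18) = t(0) = 1, the sequence is periodic with period 18.
So t(554) = t(0 + ((554-0) mod 18)) = t(14) = 16.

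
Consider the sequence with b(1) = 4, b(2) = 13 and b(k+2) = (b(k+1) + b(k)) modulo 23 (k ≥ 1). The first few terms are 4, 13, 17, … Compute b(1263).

14

Computing terms: b(1) = 4, b(2) = 13, b(3) = 17, b(4) = 7, b(5) = 1, b(6) = 8, b(7) = 9, b(8) = 17, b(9) = 3, b(10) = 20, b(11) = 0, b(12) = 20, b(13) = 20, b(14) = 17, b(15) = 14, b(16) = 8, b(17) = 22, b(18) = 7, b(19) = 6, b(20) = 13, b(21) = 19, b(22) = 9, b(23) = 5, b(24) = 14, b(25) = 19, b(26) = 10, b(27) = 6, b(28) = 16, b(29) = 22, b(30) = 15, b(31) = 14, b(32) = 6, b(33) = 20, b(34) = 3, b(35) = 0, b(36) = 3, b(37) = 3, b(38) = 6, b(39) = 9, b(40) = 15, b(41) = 1, b(42) = 16, b(43) = 17, b(44) = 10, b(45) = 4, b(46) = 14, b(47) = 18, b(48) = 9, b(49) = 4, b(50) = 13.
Since (b(49), b(50)) = (b(1), b(2)) = (4, 13) (two consecutive terms determine the rest), the sequence is periodic with period 48.
So b(1263) = b(1 + ((1263-1) mod 48)) = b(15) = 14.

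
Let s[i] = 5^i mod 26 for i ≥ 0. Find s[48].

Computing terms: s[0] = 1,  s[1] = 5,  s[2] = 25,  s[3] = 21,  s[4] = 1.
Since s[4] = s[0] = 1, the sequence is periodic with period 4.
So s[48] = s[0 + ((48-0) mod 4)] = s[0] = 1.

1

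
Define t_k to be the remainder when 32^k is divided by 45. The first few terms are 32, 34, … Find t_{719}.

t_1 = 32, t_2 = 34, t_3 = 8, t_4 = 31, t_5 = 2, t_6 = 19, t_7 = 23, t_8 = 16, t_9 = 17, t_{10} = 4, t_{11} = 38, t_{12} = 1, t_{13} = 32.
Since t_{13} = t_1 = 32, the sequence is periodic with period 12.
So t_{719} = t_{1 + ((719-1) mod 12)} = t_{11} = 38.

38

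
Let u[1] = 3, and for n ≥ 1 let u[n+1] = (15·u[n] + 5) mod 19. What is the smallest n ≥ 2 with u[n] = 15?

Computing terms: u[1] = 3; u[2] = 12; u[3] = 14; u[4] = 6; u[5] = 0; u[6] = 5; u[7] = 4; u[8] = 8; u[9] = 11; u[10] = 18; u[11] = 9; u[12] = 7; u[13] = 15; u[14] = 2; u[15] = 16; u[16] = 17; u[17] = 13; u[18] = 10; u[19] = 3.
Since u[19] = u[1] = 3, the sequence is periodic with period 18.
The value 15 first appears (with n ≥ 2) at u[13].

13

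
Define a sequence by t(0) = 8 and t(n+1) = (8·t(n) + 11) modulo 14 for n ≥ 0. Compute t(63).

Listing terms: t(0) = 8; t(1) = 5; t(2) = 9; t(3) = 13; t(4) = 3; t(5) = 7; t(6) = 11; t(7) = 1; t(8) = 5.
Since t(8) = t(1) = 5, the sequence is eventually periodic: after a pre-period of length 1 it cycles with period 7.
For n ≥ 1, t(n) depends only on (n - 1) mod 7. (63 - 1) mod 7 = 6, so t(63) = t(7) = 1.

1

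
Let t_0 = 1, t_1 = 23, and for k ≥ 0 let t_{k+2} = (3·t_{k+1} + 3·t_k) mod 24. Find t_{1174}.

Listing terms: t_0 = 1,  t_1 = 23,  t_2 = 0,  t_3 = 21,  t_4 = 15,  t_5 = 12,  t_6 = 9,  t_7 = 15,  t_8 = 0,  t_9 = 21.
Since (t_8, t_9) = (t_2, t_3) = (0, 21) (two consecutive terms determine the rest), the sequence is eventually periodic: after a pre-period of length 2 it cycles with period 6.
For k ≥ 2, t_k depends only on (k - 2) mod 6. (1174 - 2) mod 6 = 2, so t_{1174} = t_4 = 15.

15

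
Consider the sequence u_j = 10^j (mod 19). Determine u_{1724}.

16

u_1 = 10, u_2 = 5, u_3 = 12, u_4 = 6, u_5 = 3, u_6 = 11, u_7 = 15, u_8 = 17, u_9 = 18, u_{10} = 9, u_{11} = 14, u_{12} = 7, u_{13} = 13, u_{14} = 16, u_{15} = 8, u_{16} = 4, u_{17} = 2, u_{18} = 1, u_{19} = 10.
The sequence repeats with period 18.
(1724 - 1) mod 18 = 13, so u_{1724} = u_{14} = 16.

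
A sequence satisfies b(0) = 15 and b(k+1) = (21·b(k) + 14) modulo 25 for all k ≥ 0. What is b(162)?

13

Computing terms: b(0) = 15,  b(1) = 4,  b(2) = 23,  b(3) = 22,  b(4) = 1,  b(5) = 10,  b(6) = 24,  b(7) = 18,  b(8) = 17,  b(9) = 21,  b(10) = 5,  b(11) = 19,  b(12) = 13,  b(13) = 12,  b(14) = 16,  b(15) = 0,  b(16) = 14,  b(17) = 8,  b(18) = 7,  b(19) = 11,  b(20) = 20,  b(21) = 9,  b(22) = 3,  b(23) = 2,  b(24) = 6,  b(25) = 15.
Since b(25) = b(0) = 15, the sequence is periodic with period 25.
So b(162) = b(0 + ((162-0) mod 25)) = b(12) = 13.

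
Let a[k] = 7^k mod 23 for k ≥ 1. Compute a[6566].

13

Computing terms: a[1] = 7; a[2] = 3; a[3] = 21; a[4] = 9; a[5] = 17; a[6] = 4; a[7] = 5; a[8] = 12; a[9] = 15; a[10] = 13; a[11] = 22; a[12] = 16; a[13] = 20; a[14] = 2; a[15] = 14; a[16] = 6; a[17] = 19; a[18] = 18; a[19] = 11; a[20] = 8; a[21] = 10; a[22] = 1; a[23] = 7.
Since a[23] = a[1] = 7, the sequence is periodic with period 22.
(6566 - 1) mod 22 = 9, so a[6566] = a[10] = 13.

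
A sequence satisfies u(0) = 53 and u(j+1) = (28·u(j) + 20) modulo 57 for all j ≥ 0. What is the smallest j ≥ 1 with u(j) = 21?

Computing terms: u(0) = 53; u(1) = 22; u(2) = 9; u(3) = 44; u(4) = 55; u(5) = 21; u(6) = 38; u(7) = 1; u(8) = 48; u(9) = 53.
The sequence repeats with period 9.
The value 21 first appears (with j ≥ 1) at u(5).

5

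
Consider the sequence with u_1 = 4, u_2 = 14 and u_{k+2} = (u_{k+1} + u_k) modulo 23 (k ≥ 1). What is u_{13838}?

20

Listing terms: u_1 = 4, u_2 = 14, u_3 = 18, u_4 = 9, u_5 = 4, u_6 = 13, u_7 = 17, u_8 = 7, u_9 = 1, u_{10} = 8, u_{11} = 9, u_{12} = 17, u_{13} = 3, u_{14} = 20, u_{15} = 0, u_{16} = 20, u_{17} = 20, u_{18} = 17, u_{19} = 14, u_{20} = 8, u_{21} = 22, u_{22} = 7, u_{23} = 6, u_{24} = 13, u_{25} = 19, u_{26} = 9, u_{27} = 5, u_{28} = 14, u_{29} = 19, u_{30} = 10, u_{31} = 6, u_{32} = 16, u_{33} = 22, u_{34} = 15, u_{35} = 14, u_{36} = 6, u_{37} = 20, u_{38} = 3, u_{39} = 0, u_{40} = 3, u_{41} = 3, u_{42} = 6, u_{43} = 9, u_{44} = 15, u_{45} = 1, u_{46} = 16, u_{47} = 17, u_{48} = 10, u_{49} = 4, u_{50} = 14.
Since (u_{49}, u_{50}) = (u_1, u_2) = (4, 14) (two consecutive terms determine the rest), the sequence is periodic with period 48.
So u_{13838} = u_{1 + ((13838-1) mod 48)} = u_{14} = 20.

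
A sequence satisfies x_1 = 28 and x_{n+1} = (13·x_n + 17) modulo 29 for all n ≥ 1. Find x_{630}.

x_1 = 28, x_2 = 4, x_3 = 11, x_4 = 15, x_5 = 9, x_6 = 18, x_7 = 19, x_8 = 3, x_9 = 27, x_{10} = 20, x_{11} = 16, x_{12} = 22, x_{13} = 13, x_{14} = 12, x_{15} = 28.
Since x_{15} = x_1 = 28, the sequence is periodic with period 14.
(630 - 1) mod 14 = 13, so x_{630} = x_{14} = 12.

12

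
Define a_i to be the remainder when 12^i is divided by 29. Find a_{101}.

Computing terms: a_0 = 1, a_1 = 12, a_2 = 28, a_3 = 17, a_4 = 1.
Since a_4 = a_0 = 1, the sequence is periodic with period 4.
So a_{101} = a_{0 + ((101-0) mod 4)} = a_1 = 12.

12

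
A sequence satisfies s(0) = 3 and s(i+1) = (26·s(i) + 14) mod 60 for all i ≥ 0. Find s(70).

We have s(0) = 3, s(1) = 32, s(2) = 6, s(3) = 50, s(4) = 54, s(5) = 38, s(6) = 42, s(7) = 26, s(8) = 30, s(9) = 14, s(10) = 18, s(11) = 2, s(12) = 6.
Since s(12) = s(2) = 6, the sequence is eventually periodic: after a pre-period of length 2 it cycles with period 10.
For i ≥ 2, s(i) depends only on (i - 2) mod 10. (70 - 2) mod 10 = 8, so s(70) = s(10) = 18.

18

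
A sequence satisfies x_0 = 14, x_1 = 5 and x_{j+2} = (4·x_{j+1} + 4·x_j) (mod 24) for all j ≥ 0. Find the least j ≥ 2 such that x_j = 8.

6

Computing terms: x_0 = 14, x_1 = 5, x_2 = 4, x_3 = 12, x_4 = 16, x_5 = 16, x_6 = 8, x_7 = 0, x_8 = 8, x_9 = 8, x_{10} = 16, x_{11} = 0, x_{12} = 16, x_{13} = 16.
Since (x_{12}, x_{13}) = (x_4, x_5) = (16, 16) (two consecutive terms determine the rest), the sequence is eventually periodic: after a pre-period of length 4 it cycles with period 8.
The value 8 first appears (with j ≥ 2) at x_6.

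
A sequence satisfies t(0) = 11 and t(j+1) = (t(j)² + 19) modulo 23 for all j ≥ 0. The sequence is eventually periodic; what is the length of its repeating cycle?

4

We have t(0) = 11; t(1) = 2; t(2) = 0; t(3) = 19; t(4) = 12; t(5) = 2.
Since t(5) = t(1) = 2, the sequence is eventually periodic: after a pre-period of length 1 it cycles with period 4.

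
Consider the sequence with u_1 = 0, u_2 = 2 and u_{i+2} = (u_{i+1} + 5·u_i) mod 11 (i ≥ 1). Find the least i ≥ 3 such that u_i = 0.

u_1 = 0, u_2 = 2, u_3 = 2, u_4 = 1, u_5 = 0, u_6 = 5, u_7 = 5, u_8 = 8, u_9 = 0, u_{10} = 7, u_{11} = 7, u_{12} = 9, u_{13} = 0, u_{14} = 1, u_{15} = 1, u_{16} = 6, u_{17} = 0, u_{18} = 8, u_{19} = 8, u_{20} = 4, u_{21} = 0, u_{22} = 9, u_{23} = 9, u_{24} = 10, u_{25} = 0, u_{26} = 6, u_{27} = 6, u_{28} = 3, u_{29} = 0, u_{30} = 4, u_{31} = 4, u_{32} = 2, u_{33} = 0, u_{34} = 10, u_{35} = 10, u_{36} = 5, u_{37} = 0, u_{38} = 3, u_{39} = 3, u_{40} = 7, u_{41} = 0, u_{42} = 2.
Since (u_{41}, u_{42}) = (u_1, u_2) = (0, 2) (two consecutive terms determine the rest), the sequence is periodic with period 40.
The value 0 first appears (with i ≥ 3) at u_5.

5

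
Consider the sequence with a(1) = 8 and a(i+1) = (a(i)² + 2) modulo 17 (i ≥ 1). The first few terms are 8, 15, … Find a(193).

1

Listing terms: a(1) = 8, a(2) = 15, a(3) = 6, a(4) = 4, a(5) = 1, a(6) = 3, a(7) = 11, a(8) = 4.
Since a(8) = a(4) = 4, the sequence is eventually periodic: after a pre-period of length 3 it cycles with period 4.
For i ≥ 4, a(i) depends only on (i - 4) mod 4. (193 - 4) mod 4 = 1, so a(193) = a(5) = 1.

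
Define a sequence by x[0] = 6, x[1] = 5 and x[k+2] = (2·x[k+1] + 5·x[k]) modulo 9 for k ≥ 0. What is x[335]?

Listing terms: x[0] = 6, x[1] = 5, x[2] = 4, x[3] = 6, x[4] = 5.
Since (x[3], x[4]) = (x[0], x[1]) = (6, 5) (two consecutive terms determine the rest), the sequence is periodic with period 3.
(335 - 0) mod 3 = 2, so x[335] = x[2] = 4.

4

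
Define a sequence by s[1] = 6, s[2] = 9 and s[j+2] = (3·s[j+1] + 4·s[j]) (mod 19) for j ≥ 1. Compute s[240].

s[1] = 6, s[2] = 9, s[3] = 13, s[4] = 18, s[5] = 11, s[6] = 10, s[7] = 17, s[8] = 15, s[9] = 18, s[10] = 0, s[11] = 15, s[12] = 7, s[13] = 5, s[14] = 5, s[15] = 16, s[16] = 11, s[17] = 2, s[18] = 12, s[19] = 6, s[20] = 9.
Since (s[19], s[20]) = (s[1], s[2]) = (6, 9) (two consecutive terms determine the rest), the sequence is periodic with period 18.
So s[240] = s[1 + ((240-1) mod 18)] = s[6] = 10.

10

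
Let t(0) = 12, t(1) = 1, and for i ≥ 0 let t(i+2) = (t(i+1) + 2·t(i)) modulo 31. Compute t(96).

Listing terms: t(0) = 12; t(1) = 1; t(2) = 25; t(3) = 27; t(4) = 15; t(5) = 7; t(6) = 6; t(7) = 20; t(8) = 1; t(9) = 10; t(10) = 12; t(11) = 1.
The sequence repeats with period 10.
(96 - 0) mod 10 = 6, so t(96) = t(6) = 6.

6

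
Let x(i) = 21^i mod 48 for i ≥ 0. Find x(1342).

9

Computing terms: x(0) = 1,  x(1) = 21,  x(2) = 9,  x(3) = 45,  x(4) = 33,  x(5) = 21.
Since x(5) = x(1) = 21, the sequence is eventually periodic: after a pre-period of length 1 it cycles with period 4.
For i ≥ 1, x(i) depends only on (i - 1) mod 4. (1342 - 1) mod 4 = 1, so x(1342) = x(2) = 9.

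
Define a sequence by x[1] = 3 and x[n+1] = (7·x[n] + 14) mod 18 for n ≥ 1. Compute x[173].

x[1] = 3; x[2] = 17; x[3] = 7; x[4] = 9; x[5] = 5; x[6] = 13; x[7] = 15; x[8] = 11; x[9] = 1; x[10] = 3.
The sequence repeats with period 9.
So x[173] = x[1 + ((173-1) mod 9)] = x[2] = 17.

17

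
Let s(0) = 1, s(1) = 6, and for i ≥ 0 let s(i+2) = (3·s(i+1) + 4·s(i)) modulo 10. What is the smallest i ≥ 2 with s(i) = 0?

3

Computing terms: s(0) = 1, s(1) = 6, s(2) = 2, s(3) = 0, s(4) = 8, s(5) = 4, s(6) = 4, s(7) = 8, s(8) = 0, s(9) = 2, s(10) = 6, s(11) = 6, s(12) = 2.
Since (s(11), s(12)) = (s(1), s(2)) = (6, 2) (two consecutive terms determine the rest), the sequence is eventually periodic: after a pre-period of length 1 it cycles with period 10.
The value 0 first appears (with i ≥ 2) at s(3).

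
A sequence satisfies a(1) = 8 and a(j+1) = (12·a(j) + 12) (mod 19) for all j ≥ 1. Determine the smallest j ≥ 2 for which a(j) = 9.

Listing terms: a(1) = 8,  a(2) = 13,  a(3) = 16,  a(4) = 14,  a(5) = 9,  a(6) = 6,  a(7) = 8.
The sequence repeats with period 6.
The value 9 first appears (with j ≥ 2) at a(5).

5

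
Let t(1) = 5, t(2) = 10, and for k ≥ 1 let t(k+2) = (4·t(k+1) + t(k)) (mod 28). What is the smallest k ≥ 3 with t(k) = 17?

3

t(1) = 5; t(2) = 10; t(3) = 17; t(4) = 22; t(5) = 21; t(6) = 22; t(7) = 25; t(8) = 10; t(9) = 9; t(10) = 18; t(11) = 25; t(12) = 6; t(13) = 21; t(14) = 6; t(15) = 17; t(16) = 18; t(17) = 5; t(18) = 10.
The sequence repeats with period 16.
The value 17 first appears (with k ≥ 3) at t(3).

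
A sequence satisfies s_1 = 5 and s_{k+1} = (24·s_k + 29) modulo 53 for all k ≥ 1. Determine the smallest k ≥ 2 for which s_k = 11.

We have s_1 = 5,  s_2 = 43,  s_3 = 1,  s_4 = 0,  s_5 = 29,  s_6 = 36,  s_7 = 45,  s_8 = 49,  s_9 = 39,  s_{10} = 11,  s_{11} = 28,  s_{12} = 12,  s_{13} = 52,  s_{14} = 5.
Since s_{14} = s_1 = 5, the sequence is periodic with period 13.
The value 11 first appears (with k ≥ 2) at s_{10}.

10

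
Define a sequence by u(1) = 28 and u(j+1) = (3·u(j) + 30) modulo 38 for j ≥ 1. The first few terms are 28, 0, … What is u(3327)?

Listing terms: u(1) = 28, u(2) = 0, u(3) = 30, u(4) = 6, u(5) = 10, u(6) = 22, u(7) = 20, u(8) = 14, u(9) = 34, u(10) = 18, u(11) = 8, u(12) = 16, u(13) = 2, u(14) = 36, u(15) = 24, u(16) = 26, u(17) = 32, u(18) = 12, u(19) = 28.
Since u(19) = u(1) = 28, the sequence is periodic with period 18.
So u(3327) = u(1 + ((3327-1) mod 18)) = u(15) = 24.

24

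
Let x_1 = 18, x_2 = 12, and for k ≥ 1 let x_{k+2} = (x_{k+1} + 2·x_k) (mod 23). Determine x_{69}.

2

Listing terms: x_1 = 18,  x_2 = 12,  x_3 = 2,  x_4 = 3,  x_5 = 7,  x_6 = 13,  x_7 = 4,  x_8 = 7,  x_9 = 15,  x_{10} = 6,  x_{11} = 13,  x_{12} = 2,  x_{13} = 5,  x_{14} = 9,  x_{15} = 19,  x_{16} = 14,  x_{17} = 6,  x_{18} = 11,  x_{19} = 0,  x_{20} = 22,  x_{21} = 22,  x_{22} = 20,  x_{23} = 18,  x_{24} = 12.
The sequence repeats with period 22.
(69 - 1) mod 22 = 2, so x_{69} = x_3 = 2.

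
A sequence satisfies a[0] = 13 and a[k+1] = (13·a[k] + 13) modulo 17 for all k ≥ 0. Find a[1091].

Computing terms: a[0] = 13; a[1] = 12; a[2] = 16; a[3] = 0; a[4] = 13.
Since a[4] = a[0] = 13, the sequence is periodic with period 4.
(1091 - 0) mod 4 = 3, so a[1091] = a[3] = 0.

0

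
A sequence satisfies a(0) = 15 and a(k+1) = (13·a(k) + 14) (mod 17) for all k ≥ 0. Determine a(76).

15

a(0) = 15,  a(1) = 5,  a(2) = 11,  a(3) = 4,  a(4) = 15.
The sequence repeats with period 4.
So a(76) = a(0 + ((76-0) mod 4)) = a(0) = 15.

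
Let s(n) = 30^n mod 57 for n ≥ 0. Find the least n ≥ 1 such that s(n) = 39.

Computing terms: s(0) = 1, s(1) = 30, s(2) = 45, s(3) = 39, s(4) = 30.
Since s(4) = s(1) = 30, the sequence is eventually periodic: after a pre-period of length 1 it cycles with period 3.
The value 39 first appears (with n ≥ 1) at s(3).

3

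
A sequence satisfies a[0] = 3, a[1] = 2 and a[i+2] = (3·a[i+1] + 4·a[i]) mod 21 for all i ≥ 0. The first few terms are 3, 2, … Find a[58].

6

Listing terms: a[0] = 3, a[1] = 2, a[2] = 18, a[3] = 20, a[4] = 6, a[5] = 14, a[6] = 3, a[7] = 2.
Since (a[6], a[7]) = (a[0], a[1]) = (3, 2) (two consecutive terms determine the rest), the sequence is periodic with period 6.
(58 - 0) mod 6 = 4, so a[58] = a[4] = 6.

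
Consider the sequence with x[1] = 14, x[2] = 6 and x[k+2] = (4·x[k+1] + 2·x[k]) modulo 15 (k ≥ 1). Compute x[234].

x[1] = 14,  x[2] = 6,  x[3] = 7,  x[4] = 10,  x[5] = 9,  x[6] = 11,  x[7] = 2,  x[8] = 0,  x[9] = 4,  x[10] = 1,  x[11] = 12,  x[12] = 5,  x[13] = 14,  x[14] = 6.
The sequence repeats with period 12.
(234 - 1) mod 12 = 5, so x[234] = x[6] = 11.

11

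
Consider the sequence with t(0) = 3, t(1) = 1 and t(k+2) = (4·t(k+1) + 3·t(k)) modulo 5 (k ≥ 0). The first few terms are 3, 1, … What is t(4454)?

2

Computing terms: t(0) = 3; t(1) = 1; t(2) = 3; t(3) = 0; t(4) = 4; t(5) = 1; t(6) = 1; t(7) = 2; t(8) = 1; t(9) = 0; t(10) = 3; t(11) = 2; t(12) = 2; t(13) = 4; t(14) = 2; t(15) = 0; t(16) = 1; t(17) = 4; t(18) = 4; t(19) = 3; t(20) = 4; t(21) = 0; t(22) = 2; t(23) = 3; t(24) = 3; t(25) = 1.
The sequence repeats with period 24.
(4454 - 0) mod 24 = 14, so t(4454) = t(14) = 2.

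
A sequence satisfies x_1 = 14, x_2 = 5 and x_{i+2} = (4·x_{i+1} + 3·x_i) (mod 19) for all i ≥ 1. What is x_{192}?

14

Computing terms: x_1 = 14, x_2 = 5, x_3 = 5, x_4 = 16, x_5 = 3, x_6 = 3, x_7 = 2, x_8 = 17, x_9 = 17, x_{10} = 5, x_{11} = 14, x_{12} = 14, x_{13} = 3, x_{14} = 16, x_{15} = 16, x_{16} = 17, x_{17} = 2, x_{18} = 2, x_{19} = 14, x_{20} = 5.
Since (x_{19}, x_{20}) = (x_1, x_2) = (14, 5) (two consecutive terms determine the rest), the sequence is periodic with period 18.
So x_{192} = x_{1 + ((192-1) mod 18)} = x_{12} = 14.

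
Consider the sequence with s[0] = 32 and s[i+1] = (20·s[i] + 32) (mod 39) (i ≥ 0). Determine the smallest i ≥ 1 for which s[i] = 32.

12

Listing terms: s[0] = 32; s[1] = 9; s[2] = 17; s[3] = 21; s[4] = 23; s[5] = 24; s[6] = 5; s[7] = 15; s[8] = 20; s[9] = 3; s[10] = 14; s[11] = 0; s[12] = 32.
Since s[12] = s[0] = 32, the sequence is periodic with period 12.
The value 32 next appears (with i ≥ 1) at s[12].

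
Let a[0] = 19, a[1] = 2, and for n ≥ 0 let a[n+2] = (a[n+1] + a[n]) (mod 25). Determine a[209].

17

Listing terms: a[0] = 19,  a[1] = 2,  a[2] = 21,  a[3] = 23,  a[4] = 19,  a[5] = 17,  a[6] = 11,  a[7] = 3,  a[8] = 14,  a[9] = 17,  a[10] = 6,  a[11] = 23,  a[12] = 4,  a[13] = 2,  a[14] = 6,  a[15] = 8,  a[16] = 14,  a[17] = 22,  a[18] = 11,  a[19] = 8,  a[20] = 19,  a[21] = 2.
Since (a[20], a[21]) = (a[0], a[1]) = (19, 2) (two consecutive terms determine the rest), the sequence is periodic with period 20.
So a[209] = a[0 + ((209-0) mod 20)] = a[9] = 17.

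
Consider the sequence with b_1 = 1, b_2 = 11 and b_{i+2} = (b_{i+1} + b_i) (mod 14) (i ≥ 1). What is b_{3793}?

1

We have b_1 = 1, b_2 = 11, b_3 = 12, b_4 = 9, b_5 = 7, b_6 = 2, b_7 = 9, b_8 = 11, b_9 = 6, b_{10} = 3, b_{11} = 9, b_{12} = 12, b_{13} = 7, b_{14} = 5, b_{15} = 12, b_{16} = 3, b_{17} = 1, b_{18} = 4, b_{19} = 5, b_{20} = 9, b_{21} = 0, b_{22} = 9, b_{23} = 9, b_{24} = 4, b_{25} = 13, b_{26} = 3, b_{27} = 2, b_{28} = 5, b_{29} = 7, b_{30} = 12, b_{31} = 5, b_{32} = 3, b_{33} = 8, b_{34} = 11, b_{35} = 5, b_{36} = 2, b_{37} = 7, b_{38} = 9, b_{39} = 2, b_{40} = 11, b_{41} = 13, b_{42} = 10, b_{43} = 9, b_{44} = 5, b_{45} = 0, b_{46} = 5, b_{47} = 5, b_{48} = 10, b_{49} = 1, b_{50} = 11.
Since (b_{49}, b_{50}) = (b_1, b_2) = (1, 11) (two consecutive terms determine the rest), the sequence is periodic with period 48.
(3793 - 1) mod 48 = 0, so b_{3793} = b_1 = 1.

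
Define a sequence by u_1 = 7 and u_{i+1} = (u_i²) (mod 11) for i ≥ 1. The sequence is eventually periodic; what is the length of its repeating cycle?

u_1 = 7; u_2 = 5; u_3 = 3; u_4 = 9; u_5 = 4; u_6 = 5.
Since u_6 = u_2 = 5, the sequence is eventually periodic: after a pre-period of length 1 it cycles with period 4.

4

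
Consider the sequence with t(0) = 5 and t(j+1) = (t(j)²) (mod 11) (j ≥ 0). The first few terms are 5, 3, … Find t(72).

5

Listing terms: t(0) = 5; t(1) = 3; t(2) = 9; t(3) = 4; t(4) = 5.
Since t(4) = t(0) = 5, the sequence is periodic with period 4.
(72 - 0) mod 4 = 0, so t(72) = t(0) = 5.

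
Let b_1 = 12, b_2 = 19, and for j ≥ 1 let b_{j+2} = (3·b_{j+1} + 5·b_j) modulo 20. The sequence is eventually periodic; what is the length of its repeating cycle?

12

Computing terms: b_1 = 12, b_2 = 19, b_3 = 17, b_4 = 6, b_5 = 3, b_6 = 19, b_7 = 12, b_8 = 11, b_9 = 13, b_{10} = 14, b_{11} = 7, b_{12} = 11, b_{13} = 8, b_{14} = 19, b_{15} = 17.
Since (b_{14}, b_{15}) = (b_2, b_3) = (19, 17) (two consecutive terms determine the rest), the sequence is eventually periodic: after a pre-period of length 1 it cycles with period 12.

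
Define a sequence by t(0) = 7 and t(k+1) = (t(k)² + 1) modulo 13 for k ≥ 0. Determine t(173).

2

We have t(0) = 7, t(1) = 11, t(2) = 5, t(3) = 0, t(4) = 1, t(5) = 2, t(6) = 5.
Since t(6) = t(2) = 5, the sequence is eventually periodic: after a pre-period of length 2 it cycles with period 4.
For k ≥ 2, t(k) depends only on (k - 2) mod 4. (173 - 2) mod 4 = 3, so t(173) = t(5) = 2.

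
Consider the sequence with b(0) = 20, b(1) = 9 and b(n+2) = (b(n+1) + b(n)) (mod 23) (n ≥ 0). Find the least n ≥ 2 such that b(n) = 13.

5

Computing terms: b(0) = 20; b(1) = 9; b(2) = 6; b(3) = 15; b(4) = 21; b(5) = 13; b(6) = 11; b(7) = 1; b(8) = 12; b(9) = 13; b(10) = 2; b(11) = 15; b(12) = 17; b(13) = 9; b(14) = 3; b(15) = 12; b(16) = 15; b(17) = 4; b(18) = 19; b(19) = 0; b(20) = 19; b(21) = 19; b(22) = 15; b(23) = 11; b(24) = 3; b(25) = 14; b(26) = 17; b(27) = 8; b(28) = 2; b(29) = 10; b(30) = 12; b(31) = 22; b(32) = 11; b(33) = 10; b(34) = 21; b(35) = 8; b(36) = 6; b(37) = 14; b(38) = 20; b(39) = 11; b(40) = 8; b(41) = 19; b(42) = 4; b(43) = 0; b(44) = 4; b(45) = 4; b(46) = 8; b(47) = 12; b(48) = 20; b(49) = 9.
The sequence repeats with period 48.
The value 13 first appears (with n ≥ 2) at b(5).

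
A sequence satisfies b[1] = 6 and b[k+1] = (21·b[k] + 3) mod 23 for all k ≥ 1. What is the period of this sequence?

We have b[1] = 6, b[2] = 14, b[3] = 21, b[4] = 7, b[5] = 12, b[6] = 2, b[7] = 22, b[8] = 5, b[9] = 16, b[10] = 17, b[11] = 15, b[12] = 19, b[13] = 11, b[14] = 4, b[15] = 18, b[16] = 13, b[17] = 0, b[18] = 3, b[19] = 20, b[20] = 9, b[21] = 8, b[22] = 10, b[23] = 6.
The sequence repeats with period 22.

22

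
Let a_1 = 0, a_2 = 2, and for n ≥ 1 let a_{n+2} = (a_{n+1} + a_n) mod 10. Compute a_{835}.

Listing terms: a_1 = 0,  a_2 = 2,  a_3 = 2,  a_4 = 4,  a_5 = 6,  a_6 = 0,  a_7 = 6,  a_8 = 6,  a_9 = 2,  a_{10} = 8,  a_{11} = 0,  a_{12} = 8,  a_{13} = 8,  a_{14} = 6,  a_{15} = 4,  a_{16} = 0,  a_{17} = 4,  a_{18} = 4,  a_{19} = 8,  a_{20} = 2,  a_{21} = 0,  a_{22} = 2.
Since (a_{21}, a_{22}) = (a_1, a_2) = (0, 2) (two consecutive terms determine the rest), the sequence is periodic with period 20.
(835 - 1) mod 20 = 14, so a_{835} = a_{15} = 4.

4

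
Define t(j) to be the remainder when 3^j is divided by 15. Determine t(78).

9

Computing terms: t(0) = 1,  t(1) = 3,  t(2) = 9,  t(3) = 12,  t(4) = 6,  t(5) = 3.
Since t(5) = t(1) = 3, the sequence is eventually periodic: after a pre-period of length 1 it cycles with period 4.
For j ≥ 1, t(j) depends only on (j - 1) mod 4. (78 - 1) mod 4 = 1, so t(78) = t(2) = 9.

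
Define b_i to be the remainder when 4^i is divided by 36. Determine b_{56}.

We have b_1 = 4, b_2 = 16, b_3 = 28, b_4 = 4.
Since b_4 = b_1 = 4, the sequence is periodic with period 3.
So b_{56} = b_{1 + ((56-1) mod 3)} = b_2 = 16.

16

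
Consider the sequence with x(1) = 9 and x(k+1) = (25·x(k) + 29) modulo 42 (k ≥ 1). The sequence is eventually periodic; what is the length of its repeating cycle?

Computing terms: x(1) = 9, x(2) = 2, x(3) = 37, x(4) = 30, x(5) = 23, x(6) = 16, x(7) = 9.
The sequence repeats with period 6.

6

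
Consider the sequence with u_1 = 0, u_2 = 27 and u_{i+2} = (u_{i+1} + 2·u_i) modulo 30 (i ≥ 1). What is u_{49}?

15

Listing terms: u_1 = 0, u_2 = 27, u_3 = 27, u_4 = 21, u_5 = 15, u_6 = 27, u_7 = 27.
Since (u_6, u_7) = (u_2, u_3) = (27, 27) (two consecutive terms determine the rest), the sequence is eventually periodic: after a pre-period of length 1 it cycles with period 4.
For i ≥ 2, u_i depends only on (i - 2) mod 4. (49 - 2) mod 4 = 3, so u_{49} = u_5 = 15.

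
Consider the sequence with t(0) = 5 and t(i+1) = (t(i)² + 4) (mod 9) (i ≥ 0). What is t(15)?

Computing terms: t(0) = 5; t(1) = 2; t(2) = 8; t(3) = 5.
Since t(3) = t(0) = 5, the sequence is periodic with period 3.
(15 - 0) mod 3 = 0, so t(15) = t(0) = 5.

5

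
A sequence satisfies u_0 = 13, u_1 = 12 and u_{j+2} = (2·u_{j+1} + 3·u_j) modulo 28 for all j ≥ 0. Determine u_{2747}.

Listing terms: u_0 = 13; u_1 = 12; u_2 = 7; u_3 = 22; u_4 = 9; u_5 = 0; u_6 = 27; u_7 = 26; u_8 = 21; u_9 = 8; u_{10} = 23; u_{11} = 14; u_{12} = 13; u_{13} = 12.
Since (u_{12}, u_{13}) = (u_0, u_1) = (13, 12) (two consecutive terms determine the rest), the sequence is periodic with period 12.
So u_{2747} = u_{0 + ((2747-0) mod 12)} = u_{11} = 14.

14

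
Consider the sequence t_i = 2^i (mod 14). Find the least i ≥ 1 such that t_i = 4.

Computing terms: t_0 = 1,  t_1 = 2,  t_2 = 4,  t_3 = 8,  t_4 = 2.
Since t_4 = t_1 = 2, the sequence is eventually periodic: after a pre-period of length 1 it cycles with period 3.
The value 4 first appears (with i ≥ 1) at t_2.

2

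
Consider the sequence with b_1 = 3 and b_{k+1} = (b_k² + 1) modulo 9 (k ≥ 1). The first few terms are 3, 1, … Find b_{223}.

Listing terms: b_1 = 3,  b_2 = 1,  b_3 = 2,  b_4 = 5,  b_5 = 8,  b_6 = 2.
Since b_6 = b_3 = 2, the sequence is eventually periodic: after a pre-period of length 2 it cycles with period 3.
For k ≥ 3, b_k depends only on (k - 3) mod 3. (223 - 3) mod 3 = 1, so b_{223} = b_4 = 5.

5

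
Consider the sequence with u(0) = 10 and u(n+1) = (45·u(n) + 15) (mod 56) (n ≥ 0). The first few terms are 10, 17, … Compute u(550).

24

u(0) = 10, u(1) = 17, u(2) = 52, u(3) = 3, u(4) = 38, u(5) = 45, u(6) = 24, u(7) = 31, u(8) = 10.
The sequence repeats with period 8.
(550 - 0) mod 8 = 6, so u(550) = u(6) = 24.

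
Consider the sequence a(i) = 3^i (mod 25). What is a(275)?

Listing terms: a(1) = 3, a(2) = 9, a(3) = 2, a(4) = 6, a(5) = 18, a(6) = 4, a(7) = 12, a(8) = 11, a(9) = 8, a(10) = 24, a(11) = 22, a(12) = 16, a(13) = 23, a(14) = 19, a(15) = 7, a(16) = 21, a(17) = 13, a(18) = 14, a(19) = 17, a(20) = 1, a(21) = 3.
Since a(21) = a(1) = 3, the sequence is periodic with period 20.
So a(275) = a(1 + ((275-1) mod 20)) = a(15) = 7.

7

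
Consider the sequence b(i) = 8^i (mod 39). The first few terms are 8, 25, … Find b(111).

5

We have b(1) = 8, b(2) = 25, b(3) = 5, b(4) = 1, b(5) = 8.
Since b(5) = b(1) = 8, the sequence is periodic with period 4.
So b(111) = b(1 + ((111-1) mod 4)) = b(3) = 5.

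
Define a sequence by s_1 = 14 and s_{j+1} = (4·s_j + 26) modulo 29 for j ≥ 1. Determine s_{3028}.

Listing terms: s_1 = 14,  s_2 = 24,  s_3 = 6,  s_4 = 21,  s_5 = 23,  s_6 = 2,  s_7 = 5,  s_8 = 17,  s_9 = 7,  s_{10} = 25,  s_{11} = 10,  s_{12} = 8,  s_{13} = 0,  s_{14} = 26,  s_{15} = 14.
Since s_{15} = s_1 = 14, the sequence is periodic with period 14.
So s_{3028} = s_{1 + ((3028-1) mod 14)} = s_4 = 21.

21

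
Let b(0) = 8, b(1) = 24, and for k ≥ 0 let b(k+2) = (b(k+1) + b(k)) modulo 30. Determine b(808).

8

We have b(0) = 8,  b(1) = 24,  b(2) = 2,  b(3) = 26,  b(4) = 28,  b(5) = 24,  b(6) = 22,  b(7) = 16,  b(8) = 8,  b(9) = 24.
Since (b(8), b(9)) = (b(0), b(1)) = (8, 24) (two consecutive terms determine the rest), the sequence is periodic with period 8.
So b(808) = b(0 + ((808-0) mod 8)) = b(0) = 8.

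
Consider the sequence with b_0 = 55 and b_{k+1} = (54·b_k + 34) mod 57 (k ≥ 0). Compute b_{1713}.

7

b_0 = 55,  b_1 = 40,  b_2 = 28,  b_3 = 7,  b_4 = 13,  b_5 = 52,  b_6 = 49,  b_7 = 1,  b_8 = 31,  b_9 = 55.
Since b_9 = b_0 = 55, the sequence is periodic with period 9.
(1713 - 0) mod 9 = 3, so b_{1713} = b_3 = 7.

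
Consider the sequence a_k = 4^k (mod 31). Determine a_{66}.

4

Computing terms: a_1 = 4; a_2 = 16; a_3 = 2; a_4 = 8; a_5 = 1; a_6 = 4.
The sequence repeats with period 5.
So a_{66} = a_{1 + ((66-1) mod 5)} = a_1 = 4.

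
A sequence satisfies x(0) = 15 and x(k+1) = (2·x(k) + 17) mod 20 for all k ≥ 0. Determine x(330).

We have x(0) = 15; x(1) = 7; x(2) = 11; x(3) = 19; x(4) = 15.
The sequence repeats with period 4.
So x(330) = x(0 + ((330-0) mod 4)) = x(2) = 11.

11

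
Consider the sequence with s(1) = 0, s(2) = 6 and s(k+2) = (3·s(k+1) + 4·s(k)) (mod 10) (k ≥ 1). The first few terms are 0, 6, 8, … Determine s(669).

Computing terms: s(1) = 0, s(2) = 6, s(3) = 8, s(4) = 8, s(5) = 6, s(6) = 0, s(7) = 4, s(8) = 2, s(9) = 2, s(10) = 4, s(11) = 0, s(12) = 6.
Since (s(11), s(12)) = (s(1), s(2)) = (0, 6) (two consecutive terms determine the rest), the sequence is periodic with period 10.
(669 - 1) mod 10 = 8, so s(669) = s(9) = 2.

2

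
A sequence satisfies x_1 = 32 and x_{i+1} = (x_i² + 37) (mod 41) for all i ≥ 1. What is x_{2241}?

x_1 = 32, x_2 = 36, x_3 = 21, x_4 = 27, x_5 = 28, x_6 = 1, x_7 = 38, x_8 = 5, x_9 = 21.
Since x_9 = x_3 = 21, the sequence is eventually periodic: after a pre-period of length 2 it cycles with period 6.
For i ≥ 3, x_i depends only on (i - 3) mod 6. (2241 - 3) mod 6 = 0, so x_{2241} = x_3 = 21.

21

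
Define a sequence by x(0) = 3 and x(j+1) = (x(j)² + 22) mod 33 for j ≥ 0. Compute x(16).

14

Computing terms: x(0) = 3, x(1) = 31, x(2) = 26, x(3) = 5, x(4) = 14, x(5) = 20, x(6) = 26.
Since x(6) = x(2) = 26, the sequence is eventually periodic: after a pre-period of length 2 it cycles with period 4.
For j ≥ 2, x(j) depends only on (j - 2) mod 4. (16 - 2) mod 4 = 2, so x(16) = x(4) = 14.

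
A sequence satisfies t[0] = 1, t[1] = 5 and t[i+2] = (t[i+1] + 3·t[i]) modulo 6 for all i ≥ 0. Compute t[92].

Computing terms: t[0] = 1,  t[1] = 5,  t[2] = 2,  t[3] = 5,  t[4] = 5,  t[5] = 2.
Since (t[4], t[5]) = (t[1], t[2]) = (5, 2) (two consecutive terms determine the rest), the sequence is eventually periodic: after a pre-period of length 1 it cycles with period 3.
For i ≥ 1, t[i] depends only on (i - 1) mod 3. (92 - 1) mod 3 = 1, so t[92] = t[2] = 2.

2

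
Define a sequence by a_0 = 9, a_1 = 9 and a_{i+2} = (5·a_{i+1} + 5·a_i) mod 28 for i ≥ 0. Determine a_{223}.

1

Computing terms: a_0 = 9, a_1 = 9, a_2 = 6, a_3 = 19, a_4 = 13, a_5 = 20, a_6 = 25, a_7 = 1, a_8 = 18, a_9 = 11, a_{10} = 5, a_{11} = 24, a_{12} = 5, a_{13} = 5, a_{14} = 22, a_{15} = 23, a_{16} = 1, a_{17} = 8, a_{18} = 17, a_{19} = 13, a_{20} = 10, a_{21} = 3, a_{22} = 9, a_{23} = 4, a_{24} = 9, a_{25} = 9.
Since (a_{24}, a_{25}) = (a_0, a_1) = (9, 9) (two consecutive terms determine the rest), the sequence is periodic with period 24.
So a_{223} = a_{0 + ((223-0) mod 24)} = a_7 = 1.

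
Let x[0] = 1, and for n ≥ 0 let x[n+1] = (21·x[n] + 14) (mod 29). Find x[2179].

Listing terms: x[0] = 1,  x[1] = 6,  x[2] = 24,  x[3] = 25,  x[4] = 17,  x[5] = 23,  x[6] = 4,  x[7] = 11,  x[8] = 13,  x[9] = 26,  x[10] = 9,  x[11] = 0,  x[12] = 14,  x[13] = 18,  x[14] = 15,  x[15] = 10,  x[16] = 21,  x[17] = 20,  x[18] = 28,  x[19] = 22,  x[20] = 12,  x[21] = 5,  x[22] = 3,  x[23] = 19,  x[24] = 7,  x[25] = 16,  x[26] = 2,  x[27] = 27,  x[28] = 1.
Since x[28] = x[0] = 1, the sequence is periodic with period 28.
(2179 - 0) mod 28 = 23, so x[2179] = x[23] = 19.

19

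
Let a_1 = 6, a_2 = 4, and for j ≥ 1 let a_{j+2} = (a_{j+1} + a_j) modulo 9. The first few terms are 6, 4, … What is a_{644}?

8

We have a_1 = 6; a_2 = 4; a_3 = 1; a_4 = 5; a_5 = 6; a_6 = 2; a_7 = 8; a_8 = 1; a_9 = 0; a_{10} = 1; a_{11} = 1; a_{12} = 2; a_{13} = 3; a_{14} = 5; a_{15} = 8; a_{16} = 4; a_{17} = 3; a_{18} = 7; a_{19} = 1; a_{20} = 8; a_{21} = 0; a_{22} = 8; a_{23} = 8; a_{24} = 7; a_{25} = 6; a_{26} = 4.
The sequence repeats with period 24.
So a_{644} = a_{1 + ((644-1) mod 24)} = a_{20} = 8.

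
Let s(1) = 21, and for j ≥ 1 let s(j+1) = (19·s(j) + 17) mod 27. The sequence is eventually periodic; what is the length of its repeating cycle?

We have s(1) = 21,  s(2) = 11,  s(3) = 10,  s(4) = 18,  s(5) = 8,  s(6) = 7,  s(7) = 15,  s(8) = 5,  s(9) = 4,  s(10) = 12,  s(11) = 2,  s(12) = 1,  s(13) = 9,  s(14) = 26,  s(15) = 25,  s(16) = 6,  s(17) = 23,  s(18) = 22,  s(19) = 3,  s(20) = 20,  s(21) = 19,  s(22) = 0,  s(23) = 17,  s(24) = 16,  s(25) = 24,  s(26) = 14,  s(27) = 13,  s(28) = 21.
The sequence repeats with period 27.

27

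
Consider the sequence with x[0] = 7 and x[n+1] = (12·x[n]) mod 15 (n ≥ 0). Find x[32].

Listing terms: x[0] = 7; x[1] = 9; x[2] = 3; x[3] = 6; x[4] = 12; x[5] = 9.
Since x[5] = x[1] = 9, the sequence is eventually periodic: after a pre-period of length 1 it cycles with period 4.
For n ≥ 1, x[n] depends only on (n - 1) mod 4. (32 - 1) mod 4 = 3, so x[32] = x[4] = 12.

12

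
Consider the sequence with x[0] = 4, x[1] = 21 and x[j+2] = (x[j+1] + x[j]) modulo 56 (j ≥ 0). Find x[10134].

20

x[0] = 4; x[1] = 21; x[2] = 25; x[3] = 46; x[4] = 15; x[5] = 5; x[6] = 20; x[7] = 25; x[8] = 45; x[9] = 14; x[10] = 3; x[11] = 17; x[12] = 20; x[13] = 37; x[14] = 1; x[15] = 38; x[16] = 39; x[17] = 21; x[18] = 4; x[19] = 25; x[20] = 29; x[21] = 54; x[22] = 27; x[23] = 25; x[24] = 52; x[25] = 21; x[26] = 17; x[27] = 38; x[28] = 55; x[29] = 37; x[30] = 36; x[31] = 17; x[32] = 53; x[33] = 14; x[34] = 11; x[35] = 25; x[36] = 36; x[37] = 5; x[38] = 41; x[39] = 46; x[40] = 31; x[41] = 21; x[42] = 52; x[43] = 17; x[44] = 13; x[45] = 30; x[46] = 43; x[47] = 17; x[48] = 4; x[49] = 21.
Since (x[48], x[49]) = (x[0], x[1]) = (4, 21) (two consecutive terms determine the rest), the sequence is periodic with period 48.
So x[10134] = x[0 + ((10134-0) mod 48)] = x[6] = 20.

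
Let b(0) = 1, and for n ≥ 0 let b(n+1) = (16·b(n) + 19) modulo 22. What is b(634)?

We have b(0) = 1, b(1) = 13, b(2) = 7, b(3) = 21, b(4) = 3, b(5) = 1.
Since b(5) = b(0) = 1, the sequence is periodic with period 5.
(634 - 0) mod 5 = 4, so b(634) = b(4) = 3.

3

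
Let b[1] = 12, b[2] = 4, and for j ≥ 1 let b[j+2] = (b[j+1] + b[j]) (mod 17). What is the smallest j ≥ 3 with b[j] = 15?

b[1] = 12; b[2] = 4; b[3] = 16; b[4] = 3; b[5] = 2; b[6] = 5; b[7] = 7; b[8] = 12; b[9] = 2; b[10] = 14; b[11] = 16; b[12] = 13; b[13] = 12; b[14] = 8; b[15] = 3; b[16] = 11; b[17] = 14; b[18] = 8; b[19] = 5; b[20] = 13; b[21] = 1; b[22] = 14; b[23] = 15; b[24] = 12; b[25] = 10; b[26] = 5; b[27] = 15; b[28] = 3; b[29] = 1; b[30] = 4; b[31] = 5; b[32] = 9; b[33] = 14; b[34] = 6; b[35] = 3; b[36] = 9; b[37] = 12; b[38] = 4.
Since (b[37], b[38]) = (b[1], b[2]) = (12, 4) (two consecutive terms determine the rest), the sequence is periodic with period 36.
The value 15 first appears (with j ≥ 3) at b[23].

23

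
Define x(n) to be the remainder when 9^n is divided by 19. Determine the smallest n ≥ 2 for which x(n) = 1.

9

Listing terms: x(1) = 9, x(2) = 5, x(3) = 7, x(4) = 6, x(5) = 16, x(6) = 11, x(7) = 4, x(8) = 17, x(9) = 1, x(10) = 9.
The sequence repeats with period 9.
The value 1 first appears (with n ≥ 2) at x(9).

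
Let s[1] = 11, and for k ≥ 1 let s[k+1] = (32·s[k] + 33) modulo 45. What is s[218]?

25

s[1] = 11,  s[2] = 25,  s[3] = 23,  s[4] = 4,  s[5] = 26,  s[6] = 10,  s[7] = 38,  s[8] = 34,  s[9] = 41,  s[10] = 40,  s[11] = 8,  s[12] = 19,  s[13] = 11.
The sequence repeats with period 12.
(218 - 1) mod 12 = 1, so s[218] = s[2] = 25.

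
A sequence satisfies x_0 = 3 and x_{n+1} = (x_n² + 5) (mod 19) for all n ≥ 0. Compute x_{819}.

12

We have x_0 = 3, x_1 = 14, x_2 = 11, x_3 = 12, x_4 = 16, x_5 = 14.
Since x_5 = x_1 = 14, the sequence is eventually periodic: after a pre-period of length 1 it cycles with period 4.
For n ≥ 1, x_n depends only on (n - 1) mod 4. (819 - 1) mod 4 = 2, so x_{819} = x_3 = 12.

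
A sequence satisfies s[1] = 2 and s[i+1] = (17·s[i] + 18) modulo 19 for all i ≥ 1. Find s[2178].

8

We have s[1] = 2,  s[2] = 14,  s[3] = 9,  s[4] = 0,  s[5] = 18,  s[6] = 1,  s[7] = 16,  s[8] = 5,  s[9] = 8,  s[10] = 2.
The sequence repeats with period 9.
So s[2178] = s[1 + ((2178-1) mod 9)] = s[9] = 8.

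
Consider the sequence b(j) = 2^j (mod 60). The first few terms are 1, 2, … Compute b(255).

Listing terms: b(0) = 1,  b(1) = 2,  b(2) = 4,  b(3) = 8,  b(4) = 16,  b(5) = 32,  b(6) = 4.
Since b(6) = b(2) = 4, the sequence is eventually periodic: after a pre-period of length 2 it cycles with period 4.
For j ≥ 2, b(j) depends only on (j - 2) mod 4. (255 - 2) mod 4 = 1, so b(255) = b(3) = 8.

8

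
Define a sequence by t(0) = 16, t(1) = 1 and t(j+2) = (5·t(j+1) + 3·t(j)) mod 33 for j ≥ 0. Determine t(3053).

4

We have t(0) = 16, t(1) = 1, t(2) = 20, t(3) = 4, t(4) = 14, t(5) = 16, t(6) = 23, t(7) = 31, t(8) = 26, t(9) = 25, t(10) = 5, t(11) = 1, t(12) = 20.
Since (t(11), t(12)) = (t(1), t(2)) = (1, 20) (two consecutive terms determine the rest), the sequence is eventually periodic: after a pre-period of length 1 it cycles with period 10.
For j ≥ 1, t(j) depends only on (j - 1) mod 10. (3053 - 1) mod 10 = 2, so t(3053) = t(3) = 4.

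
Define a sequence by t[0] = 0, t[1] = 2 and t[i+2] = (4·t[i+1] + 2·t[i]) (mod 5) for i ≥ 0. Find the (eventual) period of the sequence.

4

Listing terms: t[0] = 0; t[1] = 2; t[2] = 3; t[3] = 1; t[4] = 0; t[5] = 2.
Since (t[4], t[5]) = (t[0], t[1]) = (0, 2) (two consecutive terms determine the rest), the sequence is periodic with period 4.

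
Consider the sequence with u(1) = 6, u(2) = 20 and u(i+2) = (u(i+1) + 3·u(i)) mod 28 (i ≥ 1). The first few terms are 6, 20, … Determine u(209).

Listing terms: u(1) = 6,  u(2) = 20,  u(3) = 10,  u(4) = 14,  u(5) = 16,  u(6) = 2,  u(7) = 22,  u(8) = 0,  u(9) = 10,  u(10) = 10,  u(11) = 12,  u(12) = 14,  u(13) = 22,  u(14) = 8,  u(15) = 18,  u(16) = 14,  u(17) = 12,  u(18) = 26,  u(19) = 6,  u(20) = 0,  u(21) = 18,  u(22) = 18,  u(23) = 16,  u(24) = 14,  u(25) = 6,  u(26) = 20.
Since (u(25), u(26)) = (u(1), u(2)) = (6, 20) (two consecutive terms determine the rest), the sequence is periodic with period 24.
(209 - 1) mod 24 = 16, so u(209) = u(17) = 12.

12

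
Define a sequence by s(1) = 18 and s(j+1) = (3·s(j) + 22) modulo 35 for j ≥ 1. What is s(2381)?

s(1) = 18,  s(2) = 6,  s(3) = 5,  s(4) = 2,  s(5) = 28,  s(6) = 1,  s(7) = 25,  s(8) = 27,  s(9) = 33,  s(10) = 16,  s(11) = 0,  s(12) = 22,  s(13) = 18.
Since s(13) = s(1) = 18, the sequence is periodic with period 12.
So s(2381) = s(1 + ((2381-1) mod 12)) = s(5) = 28.

28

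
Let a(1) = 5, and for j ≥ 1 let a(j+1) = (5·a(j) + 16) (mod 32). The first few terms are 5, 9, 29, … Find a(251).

Listing terms: a(1) = 5, a(2) = 9, a(3) = 29, a(4) = 1, a(5) = 21, a(6) = 25, a(7) = 13, a(8) = 17, a(9) = 5.
The sequence repeats with period 8.
So a(251) = a(1 + ((251-1) mod 8)) = a(3) = 29.

29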